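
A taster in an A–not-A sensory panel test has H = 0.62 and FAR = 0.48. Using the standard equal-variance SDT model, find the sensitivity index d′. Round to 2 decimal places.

d′ = 0.36

z(0.62) = 0.305, z(0.48) = -0.050
d' = z(H) − z(FA) = 0.305 − (-0.050) = 0.355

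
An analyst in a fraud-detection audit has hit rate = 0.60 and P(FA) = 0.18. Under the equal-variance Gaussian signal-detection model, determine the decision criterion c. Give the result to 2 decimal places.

c = 0.33

z(0.60) = 0.2533, z(0.18) = -0.9154
c = −½·[z(H) + z(FA)] = −0.5 × (0.2533 + (-0.9154)) = 0.33105
c > 0: the analyst has a conservative response bias.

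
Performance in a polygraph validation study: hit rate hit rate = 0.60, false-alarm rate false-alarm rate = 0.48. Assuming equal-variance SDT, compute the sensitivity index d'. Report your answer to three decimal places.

z(0.60) = 0.2533, z(0.48) = -0.0502
d' = z(H) − z(FA) = 0.2533 − (-0.0502) = 0.3035

d' = 0.304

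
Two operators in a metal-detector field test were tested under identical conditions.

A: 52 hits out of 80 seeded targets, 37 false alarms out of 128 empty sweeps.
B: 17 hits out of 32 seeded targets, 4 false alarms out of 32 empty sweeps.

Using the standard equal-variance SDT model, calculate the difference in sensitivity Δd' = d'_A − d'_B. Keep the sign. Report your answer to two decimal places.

Δd' = -0.29

A: z(0.6500) = 0.385, z(0.2891) = -0.556, d' = 0.941
B: z(0.5312) = 0.078, z(0.1250) = -1.150, d' = 1.228
Δd' = d'_A − d'_B = 0.941 − 1.228 = -0.287
B has the higher sensitivity.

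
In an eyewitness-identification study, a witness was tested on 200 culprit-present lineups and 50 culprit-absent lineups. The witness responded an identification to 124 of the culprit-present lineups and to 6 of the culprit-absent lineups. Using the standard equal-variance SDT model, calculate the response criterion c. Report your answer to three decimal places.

c = 0.435

H = 124/200 = 0.6200
FA = 6/50 = 0.1200
z(H) = 0.3055
z(FA) = -1.1750
c = −½·[z(H) + z(FA)] = −0.5 × (0.3055 + (-1.1750)) = 0.43475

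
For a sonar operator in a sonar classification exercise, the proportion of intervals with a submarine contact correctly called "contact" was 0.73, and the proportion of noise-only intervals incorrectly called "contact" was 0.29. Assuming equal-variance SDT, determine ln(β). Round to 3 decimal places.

ln β = -0.035

z(H) = 0.6128
z(FA) = -0.5534
ln β = −½·[z(H)² − z(FA)²] = −0.5 × (0.3755 − 0.3063) = -0.0346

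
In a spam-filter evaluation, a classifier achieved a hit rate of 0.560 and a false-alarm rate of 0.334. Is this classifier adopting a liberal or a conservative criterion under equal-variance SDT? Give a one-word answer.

z(H) = 0.151, z(FA) = -0.429
c = −½·(z(H) + z(FA)) = 0.139
c > 0 → conservative criterion (biased toward responding “no”).

conservative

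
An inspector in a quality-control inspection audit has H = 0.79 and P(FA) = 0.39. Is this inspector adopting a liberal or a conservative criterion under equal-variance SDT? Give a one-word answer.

z(H) = 0.806, z(FA) = -0.279
c = −½·(z(H) + z(FA)) = -0.2635
c < 0 → liberal criterion (biased toward responding “yes”).

liberal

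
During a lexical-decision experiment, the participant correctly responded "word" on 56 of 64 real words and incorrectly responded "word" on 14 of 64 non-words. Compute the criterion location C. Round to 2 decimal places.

H = 56/64 = 0.8750
FA = 14/64 = 0.2188
z(H) = 1.150
z(FA) = -0.776
c = −½·[z(H) + z(FA)] = −0.5 × (1.150 + (-0.776)) = -0.187

C = -0.19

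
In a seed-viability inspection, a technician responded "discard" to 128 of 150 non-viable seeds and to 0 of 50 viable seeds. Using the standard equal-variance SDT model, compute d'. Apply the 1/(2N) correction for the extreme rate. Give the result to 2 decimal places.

The false-alarm rate is 0/50 = 0, so apply the 1/(2N) correction: FA → 1/(2·50) = 0.01000.
z(H) = z(0.85333) = 1.051
z(FA) = z(0.01000) = -2.326
d' = 1.051 − (-2.326) = 3.377

d' = 3.38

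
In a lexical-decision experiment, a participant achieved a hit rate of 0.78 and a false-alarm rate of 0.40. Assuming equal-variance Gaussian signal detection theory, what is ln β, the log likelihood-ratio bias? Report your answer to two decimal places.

z(0.78) = 0.772, z(0.40) = -0.253
ln β = −½·[z(H)² − z(FA)²] = −0.5 × (0.596 − 0.064) = -0.266

ln β = -0.27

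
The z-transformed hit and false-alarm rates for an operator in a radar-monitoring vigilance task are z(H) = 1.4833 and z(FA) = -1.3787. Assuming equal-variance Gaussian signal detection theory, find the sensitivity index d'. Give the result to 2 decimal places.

d' = z(H) − z(FA) = 1.4833 − (-1.3787) = 2.8620

d' = 2.86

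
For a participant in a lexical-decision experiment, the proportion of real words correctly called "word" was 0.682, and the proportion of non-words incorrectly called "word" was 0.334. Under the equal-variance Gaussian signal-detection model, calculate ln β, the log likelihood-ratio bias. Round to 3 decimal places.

ln β = -0.020

z(H) = z(0.682) = 0.4733
z(FA) = z(0.334) = -0.4289
ln β = −½·[z(H)² − z(FA)²] = −0.5 × (0.2240 − 0.1840) = -0.0200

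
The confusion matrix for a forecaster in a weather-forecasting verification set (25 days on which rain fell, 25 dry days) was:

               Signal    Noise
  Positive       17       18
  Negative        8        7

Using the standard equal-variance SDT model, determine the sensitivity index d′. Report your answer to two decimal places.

d′ = -0.12

H = 17/25 = 0.6800
FA = 18/25 = 0.7200
z(H) = 0.4677
z(FA) = 0.5828
d' = z(H) − z(FA) = 0.4677 − 0.5828 = -0.1151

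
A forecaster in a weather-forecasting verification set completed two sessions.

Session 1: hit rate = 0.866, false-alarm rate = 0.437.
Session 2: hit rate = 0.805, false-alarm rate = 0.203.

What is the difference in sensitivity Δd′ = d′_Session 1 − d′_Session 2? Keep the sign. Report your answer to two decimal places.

Δd′ = -0.42

Session 1: z(0.866) = 1.108, z(0.437) = -0.159, d' = 1.267
Session 2: z(0.805) = 0.860, z(0.203) = -0.831, d' = 1.691
Δd' = d'_Session 1 − d'_Session 2 = 1.267 − 1.691 = -0.424
Session 2 has the higher sensitivity.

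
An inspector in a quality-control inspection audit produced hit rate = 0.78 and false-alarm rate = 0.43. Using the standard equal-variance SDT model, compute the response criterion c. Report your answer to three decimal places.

z(H) = z(0.78) = 0.7722
z(FA) = z(0.43) = -0.1764
c = −½·[z(H) + z(FA)] = −0.5 × (0.7722 + (-0.1764)) = -0.2979
c < 0: the inspector has a liberal response bias.

c = -0.298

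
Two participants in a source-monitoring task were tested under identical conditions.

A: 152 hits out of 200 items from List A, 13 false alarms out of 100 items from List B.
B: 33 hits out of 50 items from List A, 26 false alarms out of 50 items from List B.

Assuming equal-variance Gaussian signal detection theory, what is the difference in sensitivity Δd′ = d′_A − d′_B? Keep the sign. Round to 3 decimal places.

A: z(0.7600) = 0.7063, z(0.1300) = -1.1264, d' = 1.8327
B: z(0.6600) = 0.4125, z(0.5200) = 0.0502, d' = 0.3623
Δd' = d'_A − d'_B = 1.8327 − 0.3623 = 1.4704
A has the higher sensitivity.

Δd′ = 1.470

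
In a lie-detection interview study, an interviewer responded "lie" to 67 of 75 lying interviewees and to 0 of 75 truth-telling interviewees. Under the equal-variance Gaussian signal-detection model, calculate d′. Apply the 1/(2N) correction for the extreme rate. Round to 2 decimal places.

The false-alarm rate is 0/75 = 0, so apply the 1/(2N) correction: FA → 1/(2·75) = 0.00667.
z(H) = z(0.89333) = 1.244
z(FA) = z(0.00667) = -2.475
d' = 1.244 − (-2.475) = 3.719

d′ = 3.72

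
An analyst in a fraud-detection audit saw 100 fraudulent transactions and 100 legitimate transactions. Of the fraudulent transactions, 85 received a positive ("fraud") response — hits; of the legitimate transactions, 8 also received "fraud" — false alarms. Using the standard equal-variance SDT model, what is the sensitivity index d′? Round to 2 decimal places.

d′ = 2.44

H = 85/100 = 0.8500
FA = 8/100 = 0.0800
z(H) = z(0.8500) = 1.036
z(FA) = z(0.0800) = -1.405
d' = z(H) − z(FA) = 1.036 − (-1.405) = 2.441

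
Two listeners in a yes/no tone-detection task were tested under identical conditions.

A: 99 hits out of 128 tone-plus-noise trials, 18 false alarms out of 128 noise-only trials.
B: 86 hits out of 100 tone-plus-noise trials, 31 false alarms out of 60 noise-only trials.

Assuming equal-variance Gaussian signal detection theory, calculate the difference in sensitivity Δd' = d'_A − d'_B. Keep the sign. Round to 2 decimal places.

Δd' = 0.79

A: z(0.7734) = 0.750, z(0.1406) = -1.078, d' = 1.828
B: z(0.8600) = 1.080, z(0.5167) = 0.042, d' = 1.038
Δd' = d'_A − d'_B = 1.828 − 1.038 = 0.790
A has the higher sensitivity.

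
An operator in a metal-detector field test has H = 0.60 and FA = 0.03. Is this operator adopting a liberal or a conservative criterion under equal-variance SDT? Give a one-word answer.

conservative

z(H) = 0.253, z(FA) = -1.881
c = −½·(z(H) + z(FA)) = 0.814
c > 0 → conservative criterion (biased toward responding “no”).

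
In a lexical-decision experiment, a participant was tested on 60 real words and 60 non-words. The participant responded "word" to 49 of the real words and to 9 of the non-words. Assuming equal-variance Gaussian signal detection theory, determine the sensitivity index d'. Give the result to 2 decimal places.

d' = 1.94

H = 49/60 = 0.8167
FA = 9/60 = 0.1500
Φ⁻¹(0.8167) = 0.9029, Φ⁻¹(0.1500) = -1.0364
d' = z(H) − z(FA) = 0.9029 − (-1.0364) = 1.9393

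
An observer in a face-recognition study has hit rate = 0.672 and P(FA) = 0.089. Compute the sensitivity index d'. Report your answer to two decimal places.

d' = 1.79

z(H) = z(0.672) = 0.4454
z(FA) = z(0.089) = -1.3469
d' = z(H) − z(FA) = 0.4454 − (-1.3469) = 1.7923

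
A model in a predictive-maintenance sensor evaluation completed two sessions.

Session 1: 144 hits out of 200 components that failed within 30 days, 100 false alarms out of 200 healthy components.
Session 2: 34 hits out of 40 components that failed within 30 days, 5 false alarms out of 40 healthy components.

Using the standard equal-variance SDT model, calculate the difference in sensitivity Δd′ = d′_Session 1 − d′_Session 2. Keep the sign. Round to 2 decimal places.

Δd′ = -1.60

Session 1: z(0.7200) = 0.583, z(0.5000) = 0.000, d' = 0.583
Session 2: z(0.8500) = 1.036, z(0.1250) = -1.150, d' = 2.186
Δd' = d'_Session 1 − d'_Session 2 = 0.583 − 2.186 = -1.603
Session 2 has the higher sensitivity.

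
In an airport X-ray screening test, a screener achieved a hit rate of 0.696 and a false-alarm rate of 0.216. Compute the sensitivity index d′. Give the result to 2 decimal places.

z(0.696) = 0.5129, z(0.216) = -0.7858
d' = z(H) − z(FA) = 0.5129 − (-0.7858) = 1.2987

d′ = 1.30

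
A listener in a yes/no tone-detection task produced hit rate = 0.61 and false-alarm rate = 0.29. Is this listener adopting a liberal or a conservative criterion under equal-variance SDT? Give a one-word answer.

z(H) = 0.279, z(FA) = -0.553
c = −½·(z(H) + z(FA)) = 0.137
c > 0 → conservative criterion (biased toward responding “no”).

conservative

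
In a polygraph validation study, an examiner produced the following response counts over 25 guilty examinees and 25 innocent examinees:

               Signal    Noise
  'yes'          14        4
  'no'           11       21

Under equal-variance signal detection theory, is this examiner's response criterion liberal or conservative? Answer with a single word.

z(H) = 0.151, z(FA) = -0.994
c = −½·(z(H) + z(FA)) = 0.4215
c > 0 → conservative criterion (biased toward responding “no”).

conservative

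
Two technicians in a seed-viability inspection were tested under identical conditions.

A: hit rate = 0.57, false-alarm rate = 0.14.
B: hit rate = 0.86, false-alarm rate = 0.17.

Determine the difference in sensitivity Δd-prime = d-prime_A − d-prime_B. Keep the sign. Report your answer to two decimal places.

A: z(0.57) = 0.176, z(0.14) = -1.080, d' = 1.256
B: z(0.86) = 1.080, z(0.17) = -0.954, d' = 2.034
Δd' = d'_A − d'_B = 1.256 − 2.034 = -0.778
B has the higher sensitivity.

Δd-prime = -0.78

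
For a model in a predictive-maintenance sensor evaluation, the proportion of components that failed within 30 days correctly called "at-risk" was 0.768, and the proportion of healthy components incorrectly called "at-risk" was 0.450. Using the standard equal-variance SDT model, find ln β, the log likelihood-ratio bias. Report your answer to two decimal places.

z(0.768) = 0.732, z(0.450) = -0.126
ln β = −½·[z(H)² − z(FA)²] = −0.5 × (0.536 − 0.016) = -0.260

ln β = -0.26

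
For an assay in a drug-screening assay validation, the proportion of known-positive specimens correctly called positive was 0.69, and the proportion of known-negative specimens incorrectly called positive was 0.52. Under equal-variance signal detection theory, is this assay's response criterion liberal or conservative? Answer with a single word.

z(H) = 0.496, z(FA) = 0.050
c = −½·(z(H) + z(FA)) = -0.273
c < 0 → liberal criterion (biased toward responding “yes”).

liberal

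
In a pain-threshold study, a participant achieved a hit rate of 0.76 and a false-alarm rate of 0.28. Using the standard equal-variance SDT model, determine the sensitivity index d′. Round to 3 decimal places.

d′ = 1.289

z(0.76) = 0.7063, z(0.28) = -0.5828
d' = z(H) − z(FA) = 0.7063 − (-0.5828) = 1.2891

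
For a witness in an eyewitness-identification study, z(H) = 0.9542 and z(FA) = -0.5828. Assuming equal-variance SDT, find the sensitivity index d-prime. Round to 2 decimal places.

d' = z(H) − z(FA) = 0.9542 − (-0.5828) = 1.5370

d-prime = 1.54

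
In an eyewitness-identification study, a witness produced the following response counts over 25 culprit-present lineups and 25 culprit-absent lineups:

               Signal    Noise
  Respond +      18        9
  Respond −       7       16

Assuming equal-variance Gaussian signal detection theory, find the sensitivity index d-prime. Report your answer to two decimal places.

d-prime = 0.94

H = 18/25 = 0.7200
FA = 9/25 = 0.3600
z(H) = z(0.7200) = 0.583
z(FA) = z(0.3600) = -0.358
d' = z(H) − z(FA) = 0.583 − (-0.358) = 0.941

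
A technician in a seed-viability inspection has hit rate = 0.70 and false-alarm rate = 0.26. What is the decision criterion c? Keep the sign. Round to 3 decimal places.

c = 0.059

z(H) = 0.5244
z(FA) = -0.6433
c = −½·[z(H) + z(FA)] = −0.5 × (0.5244 + (-0.6433)) = 0.05945
c > 0: the technician has a conservative response bias.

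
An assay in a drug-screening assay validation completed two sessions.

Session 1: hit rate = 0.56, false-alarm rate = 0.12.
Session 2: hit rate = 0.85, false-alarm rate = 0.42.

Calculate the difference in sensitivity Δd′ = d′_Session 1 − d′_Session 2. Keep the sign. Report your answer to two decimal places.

Δd′ = 0.09

Session 1: z(0.56) = 0.151, z(0.12) = -1.175, d' = 1.326
Session 2: z(0.85) = 1.036, z(0.42) = -0.202, d' = 1.238
Δd' = d'_Session 1 − d'_Session 2 = 1.326 − 1.238 = 0.088
Session 1 has the higher sensitivity.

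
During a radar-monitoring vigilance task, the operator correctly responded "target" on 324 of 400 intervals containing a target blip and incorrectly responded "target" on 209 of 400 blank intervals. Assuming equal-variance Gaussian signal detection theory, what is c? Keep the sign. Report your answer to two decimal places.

H = 324/400 = 0.8100
FA = 209/400 = 0.5225
Φ⁻¹(H) = Φ⁻¹(0.8100) = 0.8779
Φ⁻¹(FA) = Φ⁻¹(0.5225) = 0.0564
c = −½·[z(H) + z(FA)] = −0.5 × (0.8779 + 0.0564) = -0.46715

c = -0.47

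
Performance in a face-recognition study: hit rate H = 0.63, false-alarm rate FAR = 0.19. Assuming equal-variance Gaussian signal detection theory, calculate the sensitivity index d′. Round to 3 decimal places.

z(H) = 0.3319
z(FA) = -0.8779
d' = z(H) − z(FA) = 0.3319 − (-0.8779) = 1.2098

d′ = 1.210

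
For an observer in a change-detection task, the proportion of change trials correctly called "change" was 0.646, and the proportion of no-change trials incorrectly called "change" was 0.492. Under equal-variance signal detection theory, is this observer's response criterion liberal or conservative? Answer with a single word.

z(H) = 0.375, z(FA) = -0.020
c = −½·(z(H) + z(FA)) = -0.1775
c < 0 → liberal criterion (biased toward responding “yes”).

liberal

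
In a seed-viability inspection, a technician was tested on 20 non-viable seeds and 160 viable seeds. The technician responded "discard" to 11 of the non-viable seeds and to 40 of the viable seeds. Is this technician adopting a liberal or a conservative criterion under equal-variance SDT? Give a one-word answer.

z(H) = 0.126, z(FA) = -0.674
c = −½·(z(H) + z(FA)) = 0.274
c > 0 → conservative criterion (biased toward responding “no”).

conservative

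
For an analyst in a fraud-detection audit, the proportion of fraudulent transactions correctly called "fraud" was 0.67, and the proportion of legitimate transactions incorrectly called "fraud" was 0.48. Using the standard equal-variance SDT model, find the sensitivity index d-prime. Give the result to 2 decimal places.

d-prime = 0.49

z(H) = 0.440
z(FA) = -0.050
d' = z(H) − z(FA) = 0.440 − (-0.050) = 0.490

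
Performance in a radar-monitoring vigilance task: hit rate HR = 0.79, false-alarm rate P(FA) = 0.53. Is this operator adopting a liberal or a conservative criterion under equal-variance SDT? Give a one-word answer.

z(H) = 0.806, z(FA) = 0.075
c = −½·(z(H) + z(FA)) = -0.4405
c < 0 → liberal criterion (biased toward responding “yes”).

liberal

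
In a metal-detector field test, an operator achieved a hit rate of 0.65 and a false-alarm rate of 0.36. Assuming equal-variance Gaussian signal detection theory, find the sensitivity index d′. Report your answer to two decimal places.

z(0.65) = 0.385, z(0.36) = -0.358
d' = z(H) − z(FA) = 0.385 − (-0.358) = 0.743

d′ = 0.74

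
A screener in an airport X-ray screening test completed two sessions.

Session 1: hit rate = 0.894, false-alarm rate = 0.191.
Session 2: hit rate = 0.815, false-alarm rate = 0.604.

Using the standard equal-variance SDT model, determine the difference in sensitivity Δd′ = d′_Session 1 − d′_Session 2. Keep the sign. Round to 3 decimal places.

Session 1: z(0.894) = 1.2481, z(0.191) = -0.8742, d' = 2.1223
Session 2: z(0.815) = 0.8965, z(0.604) = 0.2637, d' = 0.6328
Δd' = d'_Session 1 − d'_Session 2 = 2.1223 − 0.6328 = 1.4895
Session 1 has the higher sensitivity.

Δd′ = 1.490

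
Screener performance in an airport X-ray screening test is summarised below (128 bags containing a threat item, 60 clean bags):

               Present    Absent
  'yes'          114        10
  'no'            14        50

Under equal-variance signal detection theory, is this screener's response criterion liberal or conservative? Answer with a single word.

z(H) = 1.230, z(FA) = -0.967
c = −½·(z(H) + z(FA)) = -0.1315
c < 0 → liberal criterion (biased toward responding “yes”).

liberal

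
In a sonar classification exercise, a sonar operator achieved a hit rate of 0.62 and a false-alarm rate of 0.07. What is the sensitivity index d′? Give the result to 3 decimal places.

d′ = 1.781

z(H) = 0.3055
z(FA) = -1.4758
d' = z(H) − z(FA) = 0.3055 − (-1.4758) = 1.7813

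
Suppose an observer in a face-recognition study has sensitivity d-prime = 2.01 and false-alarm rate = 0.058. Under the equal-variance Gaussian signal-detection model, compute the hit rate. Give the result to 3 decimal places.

hit rate = 0.669

z(false-alarm rate) = z(0.058) = -1.5718
z(H) = z(FA) + d' = -1.5718 + 2.01 = 0.4382
hit rate = Φ(0.4382) = 0.6694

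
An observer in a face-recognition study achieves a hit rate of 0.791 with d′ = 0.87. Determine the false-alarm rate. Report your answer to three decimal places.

z(hit rate) = z(0.791) = 0.8099
z(FA) = z(H) − d' = 0.8099 − 0.87 = -0.0601
false-alarm rate = Φ(-0.0601) = 0.4760

false-alarm rate = 0.476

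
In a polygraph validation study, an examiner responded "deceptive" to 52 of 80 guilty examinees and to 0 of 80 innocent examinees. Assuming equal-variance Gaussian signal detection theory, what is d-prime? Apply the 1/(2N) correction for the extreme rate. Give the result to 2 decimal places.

The false-alarm rate is 0/80 = 0, so apply the 1/(2N) correction: FA → 1/(2·80) = 0.00625.
z(H) = z(0.65000) = 0.385
z(FA) = z(0.00625) = -2.498
d' = 0.385 − (-2.498) = 2.883

d-prime = 2.88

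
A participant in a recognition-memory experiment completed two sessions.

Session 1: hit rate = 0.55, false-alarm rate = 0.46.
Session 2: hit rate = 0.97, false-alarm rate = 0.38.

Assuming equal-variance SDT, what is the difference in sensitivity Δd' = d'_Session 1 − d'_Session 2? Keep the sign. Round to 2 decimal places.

Δd' = -1.96

Session 1: z(0.55) = 0.126, z(0.46) = -0.100, d' = 0.226
Session 2: z(0.97) = 1.881, z(0.38) = -0.305, d' = 2.186
Δd' = d'_Session 1 − d'_Session 2 = 0.226 − 2.186 = -1.960
Session 2 has the higher sensitivity.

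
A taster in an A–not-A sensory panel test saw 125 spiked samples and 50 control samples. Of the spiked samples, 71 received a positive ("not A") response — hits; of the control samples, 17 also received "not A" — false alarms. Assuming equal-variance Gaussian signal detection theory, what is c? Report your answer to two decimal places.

H = 71/125 = 0.5680
FA = 17/50 = 0.3400
z(0.5680) = 0.1713, z(0.3400) = -0.4125
c = −½·[z(H) + z(FA)] = −0.5 × (0.1713 + (-0.4125)) = 0.1206

c = 0.12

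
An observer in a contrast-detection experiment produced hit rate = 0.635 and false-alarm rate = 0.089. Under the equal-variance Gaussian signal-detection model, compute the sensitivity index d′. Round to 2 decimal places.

d′ = 1.69

Φ⁻¹(H) = Φ⁻¹(0.635) = 0.345
Φ⁻¹(FA) = Φ⁻¹(0.089) = -1.347
d' = z(H) − z(FA) = 0.345 − (-1.347) = 1.692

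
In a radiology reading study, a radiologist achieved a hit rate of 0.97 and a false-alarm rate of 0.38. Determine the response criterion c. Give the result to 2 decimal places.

Φ⁻¹(H) = Φ⁻¹(0.97) = 1.8808
Φ⁻¹(FA) = Φ⁻¹(0.38) = -0.3055
c = −½·[z(H) + z(FA)] = −0.5 × (1.8808 + (-0.3055)) = -0.78765
c < 0: the radiologist has a liberal response bias.

c = -0.79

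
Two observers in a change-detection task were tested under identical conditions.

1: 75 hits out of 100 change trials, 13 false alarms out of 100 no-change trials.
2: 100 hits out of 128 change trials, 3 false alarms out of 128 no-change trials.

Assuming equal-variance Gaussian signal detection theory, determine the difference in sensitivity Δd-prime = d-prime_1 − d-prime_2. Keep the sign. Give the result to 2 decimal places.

1: z(0.7500) = 0.674, z(0.1300) = -1.126, d' = 1.800
2: z(0.7812) = 0.776, z(0.0234) = -1.988, d' = 2.764
Δd' = d'_1 − d'_2 = 1.800 − 2.764 = -0.964
2 has the higher sensitivity.

Δd-prime = -0.96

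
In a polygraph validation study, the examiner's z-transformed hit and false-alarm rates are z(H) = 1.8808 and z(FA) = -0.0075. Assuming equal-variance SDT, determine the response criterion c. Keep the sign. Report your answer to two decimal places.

c = −½·[z(H) + z(FA)] = −½·(1.8808 + (-0.0075)) = -0.93665
c < 0: the examiner has a liberal response bias.

c = -0.94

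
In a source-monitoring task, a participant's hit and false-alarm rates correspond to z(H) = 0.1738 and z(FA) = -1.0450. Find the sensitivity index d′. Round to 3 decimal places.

d′ = 1.219

d' = z(H) − z(FA) = 0.1738 − (-1.0450) = 1.2188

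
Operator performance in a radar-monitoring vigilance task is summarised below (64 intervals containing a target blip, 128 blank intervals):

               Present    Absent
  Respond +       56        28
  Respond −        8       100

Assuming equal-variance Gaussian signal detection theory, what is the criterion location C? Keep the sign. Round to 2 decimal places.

C = -0.19

H = 56/64 = 0.8750
FA = 28/128 = 0.2188
z(H) = z(0.8750) = 1.150
z(FA) = z(0.2188) = -0.776
c = −½·[z(H) + z(FA)] = −0.5 × (1.150 + (-0.776)) = -0.187
c < 0: the operator has a liberal response bias.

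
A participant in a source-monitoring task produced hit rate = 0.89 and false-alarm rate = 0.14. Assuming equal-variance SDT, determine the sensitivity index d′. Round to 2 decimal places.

z(H) = z(0.89) = 1.2265
z(FA) = z(0.14) = -1.0803
d' = z(H) − z(FA) = 1.2265 − (-1.0803) = 2.3068

d′ = 2.31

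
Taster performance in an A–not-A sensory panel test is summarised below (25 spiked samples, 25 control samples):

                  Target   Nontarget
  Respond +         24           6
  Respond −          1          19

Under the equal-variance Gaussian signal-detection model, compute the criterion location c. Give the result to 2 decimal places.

c = -0.52

H = 24/25 = 0.9600
FA = 6/25 = 0.2400
Φ⁻¹(0.9600) = 1.7507, Φ⁻¹(0.2400) = -0.7063
c = −½·[z(H) + z(FA)] = −0.5 × (1.7507 + (-0.7063)) = -0.5222
c < 0: the taster has a liberal response bias.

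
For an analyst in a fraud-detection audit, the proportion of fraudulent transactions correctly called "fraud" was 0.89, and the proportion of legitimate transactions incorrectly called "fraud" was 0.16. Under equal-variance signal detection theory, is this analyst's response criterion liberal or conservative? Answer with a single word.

z(H) = 1.227, z(FA) = -0.994
c = −½·(z(H) + z(FA)) = -0.1165
c < 0 → liberal criterion (biased toward responding “yes”).

liberal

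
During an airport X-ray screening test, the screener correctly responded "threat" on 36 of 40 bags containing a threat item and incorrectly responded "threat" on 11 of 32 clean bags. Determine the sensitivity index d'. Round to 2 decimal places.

d' = 1.68

H = 36/40 = 0.9000
FA = 11/32 = 0.3438
z(0.9000) = 1.282, z(0.3438) = -0.402
d' = z(H) − z(FA) = 1.282 − (-0.402) = 1.684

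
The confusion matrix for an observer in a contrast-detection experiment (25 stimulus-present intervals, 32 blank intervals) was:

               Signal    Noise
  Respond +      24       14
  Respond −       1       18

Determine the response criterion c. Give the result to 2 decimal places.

H = 24/25 = 0.9600
FA = 14/32 = 0.4375
Φ⁻¹(0.9600) = 1.7507, Φ⁻¹(0.4375) = -0.1573
c = −½·[z(H) + z(FA)] = −0.5 × (1.7507 + (-0.1573)) = -0.7967

c = -0.80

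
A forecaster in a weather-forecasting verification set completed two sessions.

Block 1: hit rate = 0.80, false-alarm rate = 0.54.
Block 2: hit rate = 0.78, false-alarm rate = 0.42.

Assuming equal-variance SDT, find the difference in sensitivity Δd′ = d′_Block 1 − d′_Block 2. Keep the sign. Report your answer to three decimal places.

Block 1: z(0.80) = 0.8416, z(0.54) = 0.1004, d' = 0.7412
Block 2: z(0.78) = 0.7722, z(0.42) = -0.2019, d' = 0.9741
Δd' = d'_Block 1 − d'_Block 2 = 0.7412 − 0.9741 = -0.2329
Block 2 has the higher sensitivity.

Δd′ = -0.233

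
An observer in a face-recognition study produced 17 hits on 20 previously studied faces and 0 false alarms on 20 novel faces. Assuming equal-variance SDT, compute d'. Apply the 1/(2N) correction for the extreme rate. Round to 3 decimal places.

d' = 2.996

The false-alarm rate is 0/20 = 0, so apply the 1/(2N) correction: FA → 1/(2·20) = 0.02500.
z(H) = z(0.85000) = 1.0364
z(FA) = z(0.02500) = -1.9600
d' = 1.0364 − (-1.9600) = 2.9964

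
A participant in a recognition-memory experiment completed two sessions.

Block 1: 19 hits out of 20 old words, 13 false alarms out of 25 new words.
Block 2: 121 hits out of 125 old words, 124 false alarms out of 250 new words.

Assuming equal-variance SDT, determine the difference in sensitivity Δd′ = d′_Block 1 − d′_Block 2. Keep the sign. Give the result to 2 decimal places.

Block 1: z(0.9500) = 1.645, z(0.5200) = 0.050, d' = 1.595
Block 2: z(0.9680) = 1.852, z(0.4960) = -0.010, d' = 1.862
Δd' = d'_Block 1 − d'_Block 2 = 1.595 − 1.862 = -0.267
Block 2 has the higher sensitivity.

Δd′ = -0.27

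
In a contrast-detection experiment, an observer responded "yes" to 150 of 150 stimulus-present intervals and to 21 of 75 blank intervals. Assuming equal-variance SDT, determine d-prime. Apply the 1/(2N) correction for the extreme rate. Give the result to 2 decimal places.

The hit rate is 150/150 = 1, so apply the 1/(2N) correction: H → 1 − 1/(2·150) = 0.99667.
z(H) = z(0.99667) = 2.713
z(FA) = z(0.28000) = -0.583
d' = 2.713 − (-0.583) = 3.296

d-prime = 3.30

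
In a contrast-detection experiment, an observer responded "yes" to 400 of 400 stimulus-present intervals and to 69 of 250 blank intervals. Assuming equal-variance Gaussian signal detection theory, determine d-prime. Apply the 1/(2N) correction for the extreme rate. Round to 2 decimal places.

The hit rate is 400/400 = 1, so apply the 1/(2N) correction: H → 1 − 1/(2·400) = 0.99875.
z(H) = z(0.99875) = 3.023
z(FA) = z(0.27600) = -0.595
d' = 3.023 − (-0.595) = 3.618

d-prime = 3.62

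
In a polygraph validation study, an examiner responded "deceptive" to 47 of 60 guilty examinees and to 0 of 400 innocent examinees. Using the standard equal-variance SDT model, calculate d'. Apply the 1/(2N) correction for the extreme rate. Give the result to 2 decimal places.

The false-alarm rate is 0/400 = 0, so apply the 1/(2N) correction: FA → 1/(2·400) = 0.00125.
z(H) = z(0.78333) = 0.783
z(FA) = z(0.00125) = -3.023
d' = 0.783 − (-3.023) = 3.806

d' = 3.81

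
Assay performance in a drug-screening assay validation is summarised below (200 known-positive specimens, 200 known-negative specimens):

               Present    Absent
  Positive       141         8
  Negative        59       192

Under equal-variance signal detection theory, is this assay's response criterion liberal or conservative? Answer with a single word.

conservative

z(H) = 0.539, z(FA) = -1.751
c = −½·(z(H) + z(FA)) = 0.606
c > 0 → conservative criterion (biased toward responding “no”).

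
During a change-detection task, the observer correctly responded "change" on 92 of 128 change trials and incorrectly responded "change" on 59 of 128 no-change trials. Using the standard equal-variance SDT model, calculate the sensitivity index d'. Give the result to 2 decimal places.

d' = 0.68

H = 92/128 = 0.7188
FA = 59/128 = 0.4609
Φ⁻¹(H) = Φ⁻¹(0.7188) = 0.579
Φ⁻¹(FA) = Φ⁻¹(0.4609) = -0.098
d' = z(H) − z(FA) = 0.579 − (-0.098) = 0.677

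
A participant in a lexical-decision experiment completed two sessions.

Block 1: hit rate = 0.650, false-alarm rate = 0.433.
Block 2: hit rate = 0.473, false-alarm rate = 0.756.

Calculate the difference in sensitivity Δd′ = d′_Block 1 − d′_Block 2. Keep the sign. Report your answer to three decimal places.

Block 1: z(0.650) = 0.3853, z(0.433) = -0.1687, d' = 0.5540
Block 2: z(0.473) = -0.0677, z(0.756) = 0.6935, d' = -0.7612
Δd' = d'_Block 1 − d'_Block 2 = 0.5540 − (-0.7612) = 1.3152
Block 1 has the higher sensitivity.

Δd′ = 1.315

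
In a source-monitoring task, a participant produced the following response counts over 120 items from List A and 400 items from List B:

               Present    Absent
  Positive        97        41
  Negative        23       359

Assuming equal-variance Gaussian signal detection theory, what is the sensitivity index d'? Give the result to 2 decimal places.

d' = 2.14

H = 97/120 = 0.8083
FA = 41/400 = 0.1025
z(0.8083) = 0.872, z(0.1025) = -1.267
d' = z(H) − z(FA) = 0.872 − (-1.267) = 2.139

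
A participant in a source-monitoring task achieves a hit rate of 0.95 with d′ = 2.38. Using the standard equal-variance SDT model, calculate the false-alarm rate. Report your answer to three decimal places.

z(hit rate) = z(0.95) = 1.6449
z(FA) = z(H) − d' = 1.6449 − 2.38 = -0.7351
false-alarm rate = Φ(-0.7351) = 0.2311

false-alarm rate = 0.231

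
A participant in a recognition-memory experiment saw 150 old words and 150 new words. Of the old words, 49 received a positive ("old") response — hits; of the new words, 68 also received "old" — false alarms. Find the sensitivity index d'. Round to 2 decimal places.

H = 49/150 = 0.3267
FA = 68/150 = 0.4533
z(H) = z(0.3267) = -0.449
z(FA) = z(0.4533) = -0.117
d' = z(H) − z(FA) = -0.449 − (-0.117) = -0.332

d' = -0.33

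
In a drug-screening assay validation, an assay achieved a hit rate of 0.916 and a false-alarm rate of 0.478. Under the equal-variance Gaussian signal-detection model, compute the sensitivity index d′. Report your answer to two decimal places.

d′ = 1.43

z(H) = z(0.916) = 1.3787
z(FA) = z(0.478) = -0.0552
d' = z(H) − z(FA) = 1.3787 − (-0.0552) = 1.4339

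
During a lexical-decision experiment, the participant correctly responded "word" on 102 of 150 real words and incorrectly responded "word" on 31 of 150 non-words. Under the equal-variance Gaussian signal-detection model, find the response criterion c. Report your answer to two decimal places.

c = 0.18

H = 102/150 = 0.6800
FA = 31/150 = 0.2067
z(H) = z(0.6800) = 0.468
z(FA) = z(0.2067) = -0.818
c = −½·[z(H) + z(FA)] = −0.5 × (0.468 + (-0.818)) = 0.175
c > 0: the participant has a conservative response bias.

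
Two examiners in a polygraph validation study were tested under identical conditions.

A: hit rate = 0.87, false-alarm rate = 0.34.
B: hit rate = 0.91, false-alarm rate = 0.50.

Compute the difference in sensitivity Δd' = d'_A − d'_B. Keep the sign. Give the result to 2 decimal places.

Δd' = 0.20

A: z(0.87) = 1.126, z(0.34) = -0.412, d' = 1.538
B: z(0.91) = 1.341, z(0.50) = 0.000, d' = 1.341
Δd' = d'_A − d'_B = 1.538 − 1.341 = 0.197
A has the higher sensitivity.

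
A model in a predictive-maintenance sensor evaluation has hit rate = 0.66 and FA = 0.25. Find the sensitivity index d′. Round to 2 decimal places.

d′ = 1.09

z(H) = z(0.66) = 0.4125
z(FA) = z(0.25) = -0.6745
d' = z(H) − z(FA) = 0.4125 − (-0.6745) = 1.0870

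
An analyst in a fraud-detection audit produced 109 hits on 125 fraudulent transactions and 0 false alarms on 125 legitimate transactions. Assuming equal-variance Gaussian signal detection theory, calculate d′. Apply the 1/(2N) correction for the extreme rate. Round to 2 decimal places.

d′ = 3.79

The false-alarm rate is 0/125 = 0, so apply the 1/(2N) correction: FA → 1/(2·125) = 0.00400.
z(H) = z(0.87200) = 1.136
z(FA) = z(0.00400) = -2.652
d' = 1.136 − (-2.652) = 3.788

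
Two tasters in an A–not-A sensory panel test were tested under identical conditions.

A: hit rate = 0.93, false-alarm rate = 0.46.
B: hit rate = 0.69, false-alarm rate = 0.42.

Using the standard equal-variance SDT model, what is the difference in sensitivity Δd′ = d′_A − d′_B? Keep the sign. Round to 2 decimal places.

Δd′ = 0.88

A: z(0.93) = 1.476, z(0.46) = -0.100, d' = 1.576
B: z(0.69) = 0.496, z(0.42) = -0.202, d' = 0.698
Δd' = d'_A − d'_B = 1.576 − 0.698 = 0.878
A has the higher sensitivity.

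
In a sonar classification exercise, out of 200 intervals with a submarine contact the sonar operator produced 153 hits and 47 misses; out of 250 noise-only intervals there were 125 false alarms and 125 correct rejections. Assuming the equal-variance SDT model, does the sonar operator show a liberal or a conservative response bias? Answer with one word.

liberal

z(H) = 0.722, z(FA) = 0.000
c = −½·(z(H) + z(FA)) = -0.361
c < 0 → liberal criterion (biased toward responding “yes”).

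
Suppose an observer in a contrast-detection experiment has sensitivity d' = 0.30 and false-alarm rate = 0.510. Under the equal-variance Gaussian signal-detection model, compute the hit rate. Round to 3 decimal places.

z(false-alarm rate) = z(0.510) = 0.0251
z(H) = z(FA) + d' = 0.0251 + 0.30 = 0.3251
hit rate = Φ(0.3251) = 0.6274

hit rate = 0.627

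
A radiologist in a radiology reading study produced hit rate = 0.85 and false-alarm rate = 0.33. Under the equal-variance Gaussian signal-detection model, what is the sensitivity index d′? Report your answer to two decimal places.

Φ⁻¹(H) = Φ⁻¹(0.85) = 1.036
Φ⁻¹(FA) = Φ⁻¹(0.33) = -0.440
d' = z(H) − z(FA) = 1.036 − (-0.440) = 1.476

d′ = 1.48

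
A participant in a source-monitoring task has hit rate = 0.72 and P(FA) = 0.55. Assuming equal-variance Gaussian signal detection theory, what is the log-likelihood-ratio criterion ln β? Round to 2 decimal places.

z(H) = 0.583
z(FA) = 0.126
ln β = −½·[z(H)² − z(FA)²] = −0.5 × (0.340 − 0.016) = -0.162

ln β = -0.16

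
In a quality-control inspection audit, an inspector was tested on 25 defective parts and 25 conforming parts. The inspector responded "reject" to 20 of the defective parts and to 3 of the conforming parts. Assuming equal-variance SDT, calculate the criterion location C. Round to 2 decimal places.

H = 20/25 = 0.8000
FA = 3/25 = 0.1200
z(H) = 0.842
z(FA) = -1.175
c = −½·[z(H) + z(FA)] = −0.5 × (0.842 + (-1.175)) = 0.1665
c > 0: the inspector has a conservative response bias.

C = 0.17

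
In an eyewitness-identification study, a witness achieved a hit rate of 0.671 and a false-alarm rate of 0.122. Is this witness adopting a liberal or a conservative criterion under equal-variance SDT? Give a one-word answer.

conservative

z(H) = 0.443, z(FA) = -1.165
c = −½·(z(H) + z(FA)) = 0.361
c > 0 → conservative criterion (biased toward responding “no”).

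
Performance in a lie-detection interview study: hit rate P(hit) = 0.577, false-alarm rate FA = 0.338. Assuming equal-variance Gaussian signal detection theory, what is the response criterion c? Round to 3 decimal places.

Φ⁻¹(H) = Φ⁻¹(0.577) = 0.1942
Φ⁻¹(FA) = Φ⁻¹(0.338) = -0.4179
c = −½·[z(H) + z(FA)] = −0.5 × (0.1942 + (-0.4179)) = 0.11185
c > 0: the interviewer has a conservative response bias.

c = 0.112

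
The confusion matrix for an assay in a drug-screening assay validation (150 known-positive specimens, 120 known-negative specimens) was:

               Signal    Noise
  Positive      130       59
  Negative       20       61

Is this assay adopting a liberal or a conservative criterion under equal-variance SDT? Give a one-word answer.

z(H) = 1.111, z(FA) = -0.021
c = −½·(z(H) + z(FA)) = -0.545
c < 0 → liberal criterion (biased toward responding “yes”).

liberal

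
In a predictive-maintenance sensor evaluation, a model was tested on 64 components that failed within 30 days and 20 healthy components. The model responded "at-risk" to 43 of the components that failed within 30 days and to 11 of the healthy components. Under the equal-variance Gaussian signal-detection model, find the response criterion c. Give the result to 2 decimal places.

H = 43/64 = 0.6719
FA = 11/20 = 0.5500
Φ⁻¹(H) = Φ⁻¹(0.6719) = 0.445
Φ⁻¹(FA) = Φ⁻¹(0.5500) = 0.126
c = −½·[z(H) + z(FA)] = −0.5 × (0.445 + 0.126) = -0.2855
c < 0: the model has a liberal response bias.

c = -0.29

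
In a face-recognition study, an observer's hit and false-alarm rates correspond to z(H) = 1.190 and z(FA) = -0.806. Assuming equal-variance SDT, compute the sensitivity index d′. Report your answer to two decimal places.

d′ = 2.00

d' = z(H) − z(FA) = 1.190 − (-0.806) = 1.996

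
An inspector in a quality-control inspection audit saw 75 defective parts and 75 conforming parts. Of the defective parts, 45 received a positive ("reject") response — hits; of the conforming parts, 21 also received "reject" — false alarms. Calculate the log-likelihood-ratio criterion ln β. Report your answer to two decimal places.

H = 45/75 = 0.6000
FA = 21/75 = 0.2800
Φ⁻¹(0.6000) = 0.253, Φ⁻¹(0.2800) = -0.583
ln β = −½·[z(H)² − z(FA)²] = −0.5 × (0.064 − 0.340) = 0.138

ln β = 0.14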